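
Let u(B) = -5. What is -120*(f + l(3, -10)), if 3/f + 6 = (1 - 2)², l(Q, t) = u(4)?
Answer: 672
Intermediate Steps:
l(Q, t) = -5
f = -⅗ (f = 3/(-6 + (1 - 2)²) = 3/(-6 + (-1)²) = 3/(-6 + 1) = 3/(-5) = 3*(-⅕) = -⅗ ≈ -0.60000)
-120*(f + l(3, -10)) = -120*(-⅗ - 5) = -120*(-28/5) = 672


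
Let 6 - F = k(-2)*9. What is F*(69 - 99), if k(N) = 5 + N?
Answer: 630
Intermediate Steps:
F = -21 (F = 6 - (5 - 2)*9 = 6 - 3*9 = 6 - 1*27 = 6 - 27 = -21)
F*(69 - 99) = -21*(69 - 99) = -21*(-30) = 630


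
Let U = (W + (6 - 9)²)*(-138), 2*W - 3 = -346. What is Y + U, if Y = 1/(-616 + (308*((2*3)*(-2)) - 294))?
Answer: 103289549/4606 ≈ 22425.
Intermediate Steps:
W = -343/2 (W = 3/2 + (½)*(-346) = 3/2 - 173 = -343/2 ≈ -171.50)
Y = -1/4606 (Y = 1/(-616 + (308*(6*(-2)) - 294)) = 1/(-616 + (308*(-12) - 294)) = 1/(-616 + (-3696 - 294)) = 1/(-616 - 3990) = 1/(-4606) = -1/4606 ≈ -0.00021711)
U = 22425 (U = (-343/2 + (6 - 9)²)*(-138) = (-343/2 + (-3)²)*(-138) = (-343/2 + 9)*(-138) = -325/2*(-138) = 22425)
Y + U = -1/4606 + 22425 = 103289549/4606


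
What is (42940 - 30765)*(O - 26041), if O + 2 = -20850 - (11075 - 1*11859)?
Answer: -561377075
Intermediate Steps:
O = -20068 (O = -2 + (-20850 - (11075 - 1*11859)) = -2 + (-20850 - (11075 - 11859)) = -2 + (-20850 - 1*(-784)) = -2 + (-20850 + 784) = -2 - 20066 = -20068)
(42940 - 30765)*(O - 26041) = (42940 - 30765)*(-20068 - 26041) = 12175*(-46109) = -561377075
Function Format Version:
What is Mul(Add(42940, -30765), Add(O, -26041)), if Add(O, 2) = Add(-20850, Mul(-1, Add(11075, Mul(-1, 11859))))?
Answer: -561377075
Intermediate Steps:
O = -20068 (O = Add(-2, Add(-20850, Mul(-1, Add(11075, Mul(-1, 11859))))) = Add(-2, Add(-20850, Mul(-1, Add(11075, -11859)))) = Add(-2, Add(-20850, Mul(-1, -784))) = Add(-2, Add(-20850, 784)) = Add(-2, -20066) = -20068)
Mul(Add(42940, -30765), Add(O, -26041)) = Mul(Add(42940, -30765), Add(-20068, -26041)) = Mul(12175, -46109) = -561377075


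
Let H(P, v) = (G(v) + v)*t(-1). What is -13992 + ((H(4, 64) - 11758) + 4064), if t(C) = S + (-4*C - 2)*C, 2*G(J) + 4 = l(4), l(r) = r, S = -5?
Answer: -22134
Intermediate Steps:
G(J) = 0 (G(J) = -2 + (½)*4 = -2 + 2 = 0)
t(C) = -5 + C*(-2 - 4*C) (t(C) = -5 + (-4*C - 2)*C = -5 + (-2 - 4*C)*C = -5 + C*(-2 - 4*C))
H(P, v) = -7*v (H(P, v) = (0 + v)*(-5 - 4*(-1)² - 2*(-1)) = v*(-5 - 4*1 + 2) = v*(-5 - 4 + 2) = v*(-7) = -7*v)
-13992 + ((H(4, 64) - 11758) + 4064) = -13992 + ((-7*64 - 11758) + 4064) = -13992 + ((-448 - 11758) + 4064) = -13992 + (-12206 + 4064) = -13992 - 8142 = -22134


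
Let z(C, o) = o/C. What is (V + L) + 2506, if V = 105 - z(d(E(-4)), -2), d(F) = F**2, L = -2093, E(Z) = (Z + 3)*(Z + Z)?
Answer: 16577/32 ≈ 518.03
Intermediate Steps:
E(Z) = 2*Z*(3 + Z) (E(Z) = (3 + Z)*(2*Z) = 2*Z*(3 + Z))
V = 3361/32 (V = 105 - (-2)/((2*(-4)*(3 - 4))**2) = 105 - (-2)/((2*(-4)*(-1))**2) = 105 - (-2)/(8**2) = 105 - (-2)/64 = 105 - 1*(-1/32) = 105 + 1/32 = 3361/32 ≈ 105.03)
(V + L) + 2506 = (3361/32 - 2093) + 2506 = -63615/32 + 2506 = 16577/32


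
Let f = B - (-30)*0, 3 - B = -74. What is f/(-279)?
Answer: -77/279 ≈ -0.27599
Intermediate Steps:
B = 77 (B = 3 - 1*(-74) = 3 + 74 = 77)
f = 77 (f = 77 - (-30)*0 = 77 - 1*0 = 77 + 0 = 77)
f/(-279) = 77/(-279) = 77*(-1/279) = -77/279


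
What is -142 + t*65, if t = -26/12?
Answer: -1697/6 ≈ -282.83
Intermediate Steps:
t = -13/6 (t = -26*1/12 = -13/6 ≈ -2.1667)
-142 + t*65 = -142 - 13/6*65 = -142 - 845/6 = -1697/6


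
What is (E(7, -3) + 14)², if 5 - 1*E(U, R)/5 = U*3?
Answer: 4356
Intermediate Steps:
E(U, R) = 25 - 15*U (E(U, R) = 25 - 5*U*3 = 25 - 15*U)
(E(7, -3) + 14)² = ((25 - 15*7) + 14)² = ((25 - 105) + 14)² = (-80 + 14)² = (-66)² = 4356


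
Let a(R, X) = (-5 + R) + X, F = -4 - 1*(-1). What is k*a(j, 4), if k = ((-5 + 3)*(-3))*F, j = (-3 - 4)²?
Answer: -864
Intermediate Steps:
F = -3 (F = -4 + 1 = -3)
j = 49 (j = (-7)² = 49)
a(R, X) = -5 + R + X
k = -18 (k = ((-5 + 3)*(-3))*(-3) = -2*(-3)*(-3) = 6*(-3) = -18)
k*a(j, 4) = -18*(-5 + 49 + 4) = -18*48 = -864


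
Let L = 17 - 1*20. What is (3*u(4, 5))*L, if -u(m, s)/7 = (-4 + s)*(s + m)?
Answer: 567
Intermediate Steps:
u(m, s) = -7*(-4 + s)*(m + s) (u(m, s) = -7*(-4 + s)*(s + m) = -7*(-4 + s)*(m + s))
L = -3 (L = 17 - 20 = -3)
(3*u(4, 5))*L = (3*(-7*5**2 + 28*4 + 28*5 - 7*4*5))*(-3) = (3*(-7*25 + 112 + 140 - 140))*(-3) = (3*(-175 + 112 + 140 - 140))*(-3) = (3*(-63))*(-3) = -189*(-3) = 567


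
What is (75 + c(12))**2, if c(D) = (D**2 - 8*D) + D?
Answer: 18225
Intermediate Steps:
c(D) = D**2 - 7*D
(75 + c(12))**2 = (75 + 12*(-7 + 12))**2 = (75 + 12*5)**2 = (75 + 60)**2 = 135**2 = 18225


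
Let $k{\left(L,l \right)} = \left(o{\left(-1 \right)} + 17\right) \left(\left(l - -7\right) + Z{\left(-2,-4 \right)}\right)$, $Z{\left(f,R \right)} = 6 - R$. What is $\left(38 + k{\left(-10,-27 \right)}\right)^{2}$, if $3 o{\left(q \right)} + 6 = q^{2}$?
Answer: $\frac{119716}{9} \approx 13302.0$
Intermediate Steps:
$o{\left(q \right)} = -2 + \frac{q^{2}}{3}$
$k{\left(L,l \right)} = \frac{782}{3} + \frac{46 l}{3}$ ($k{\left(L,l \right)} = \left(\left(-2 + \frac{\left(-1\right)^{2}}{3}\right) + 17\right) \left(\left(l - -7\right) + \left(6 - -4\right)\right) = \left(\left(-2 + \frac{1}{3} \cdot 1\right) + 17\right) \left(\left(l + 7\right) + \left(6 + 4\right)\right) = \left(\left(-2 + \frac{1}{3}\right) + 17\right) \left(\left(7 + l\right) + 10\right) = \left(- \frac{5}{3} + 17\right) \left(17 + l\right) = \frac{46 \left(17 + l\right)}{3} = \frac{782}{3} + \frac{46 l}{3}$)
$\left(38 + k{\left(-10,-27 \right)}\right)^{2} = \left(38 + \left(\frac{782}{3} + \frac{46}{3} \left(-27\right)\right)\right)^{2} = \left(38 + \left(\frac{782}{3} - 414\right)\right)^{2} = \left(38 - \frac{460}{3}\right)^{2} = \left(- \frac{346}{3}\right)^{2} = \frac{119716}{9}$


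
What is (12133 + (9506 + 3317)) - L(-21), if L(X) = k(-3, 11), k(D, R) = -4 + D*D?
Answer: 24951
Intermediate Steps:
k(D, R) = -4 + D²
L(X) = 5 (L(X) = -4 + (-3)² = -4 + 9 = 5)
(12133 + (9506 + 3317)) - L(-21) = (12133 + (9506 + 3317)) - 1*5 = (12133 + 12823) - 5 = 24956 - 5 = 24951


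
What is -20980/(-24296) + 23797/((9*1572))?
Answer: 109374619/42967476 ≈ 2.5455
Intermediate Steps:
-20980/(-24296) + 23797/((9*1572)) = -20980*(-1/24296) + 23797/14148 = 5245/6074 + 23797*(1/14148) = 5245/6074 + 23797/14148 = 109374619/42967476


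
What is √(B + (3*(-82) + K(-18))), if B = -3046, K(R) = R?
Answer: I*√3310 ≈ 57.533*I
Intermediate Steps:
√(B + (3*(-82) + K(-18))) = √(-3046 + (3*(-82) - 18)) = √(-3046 + (-246 - 18)) = √(-3046 - 264) = √(-3310) = I*√3310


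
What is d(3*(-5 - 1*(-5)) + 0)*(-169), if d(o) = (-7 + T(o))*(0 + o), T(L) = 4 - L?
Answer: 0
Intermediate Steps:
d(o) = o*(-3 - o) (d(o) = (-7 + (4 - o))*(0 + o) = (-3 - o)*o = o*(-3 - o))
d(3*(-5 - 1*(-5)) + 0)*(-169) = -(3*(-5 - 1*(-5)) + 0)*(3 + (3*(-5 - 1*(-5)) + 0))*(-169) = -(3*(-5 + 5) + 0)*(3 + (3*(-5 + 5) + 0))*(-169) = -(3*0 + 0)*(3 + (3*0 + 0))*(-169) = -(0 + 0)*(3 + (0 + 0))*(-169) = -1*0*(3 + 0)*(-169) = -1*0*3*(-169) = 0*(-169) = 0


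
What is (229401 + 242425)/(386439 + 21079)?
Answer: 235913/203759 ≈ 1.1578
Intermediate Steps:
(229401 + 242425)/(386439 + 21079) = 471826/407518 = 471826*(1/407518) = 235913/203759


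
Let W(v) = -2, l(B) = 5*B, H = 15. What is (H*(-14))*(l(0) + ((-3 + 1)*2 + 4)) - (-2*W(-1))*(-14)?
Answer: 56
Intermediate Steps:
(H*(-14))*(l(0) + ((-3 + 1)*2 + 4)) - (-2*W(-1))*(-14) = (15*(-14))*(5*0 + ((-3 + 1)*2 + 4)) - (-2*(-2))*(-14) = -210*(0 + (-2*2 + 4)) - 4*(-14) = -210*(0 + (-4 + 4)) - 1*(-56) = -210*(0 + 0) + 56 = -210*0 + 56 = 0 + 56 = 56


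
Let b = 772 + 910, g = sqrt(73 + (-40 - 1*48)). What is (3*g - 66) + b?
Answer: 1616 + 3*I*sqrt(15) ≈ 1616.0 + 11.619*I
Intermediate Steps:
g = I*sqrt(15) (g = sqrt(73 + (-40 - 48)) = sqrt(73 - 88) = sqrt(-15) = I*sqrt(15) ≈ 3.873*I)
b = 1682
(3*g - 66) + b = (3*(I*sqrt(15)) - 66) + 1682 = (3*I*sqrt(15) - 66) + 1682 = (-66 + 3*I*sqrt(15)) + 1682 = 1616 + 3*I*sqrt(15)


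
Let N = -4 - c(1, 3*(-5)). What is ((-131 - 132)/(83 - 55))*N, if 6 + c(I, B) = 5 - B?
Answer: 2367/14 ≈ 169.07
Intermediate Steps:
c(I, B) = -1 - B (c(I, B) = -6 + (5 - B) = -1 - B)
N = -18 (N = -4 - (-1 - 3*(-5)) = -4 - (-1 - 1*(-15)) = -4 - (-1 + 15) = -4 - 1*14 = -4 - 14 = -18)
((-131 - 132)/(83 - 55))*N = ((-131 - 132)/(83 - 55))*(-18) = -263/28*(-18) = 2367/14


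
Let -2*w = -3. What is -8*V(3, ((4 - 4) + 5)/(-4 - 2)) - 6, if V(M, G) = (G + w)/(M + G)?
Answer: -110/13 ≈ -8.4615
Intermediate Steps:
w = 3/2 (w = -1/2*(-3) = 3/2 ≈ 1.5000)
V(M, G) = (3/2 + G)/(G + M) (V(M, G) = (G + 3/2)/(M + G) = (3/2 + G)/(G + M))
-8*V(3, ((4 - 4) + 5)/(-4 - 2)) - 6 = -8*(3/2 + ((4 - 4) + 5)/(-4 - 2))/(((4 - 4) + 5)/(-4 - 2) + 3) - 6 = -8*(3/2 + (0 + 5)/(-6))/((0 + 5)/(-6) + 3) - 6 = -8*(3/2 + 5*(-1/6))/(5*(-1/6) + 3) - 6 = -8*(3/2 - 5/6)/(-5/6 + 3) - 6 = -8*2/(13/6*3) - 6 = -48*2/(13*3) - 6 = -8*4/13 - 6 = -32/13 - 6 = -110/13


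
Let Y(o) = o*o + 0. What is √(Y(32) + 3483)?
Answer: √4507 ≈ 67.134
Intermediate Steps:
Y(o) = o² (Y(o) = o² + 0 = o²)
√(Y(32) + 3483) = √(32² + 3483) = √(1024 + 3483) = √4507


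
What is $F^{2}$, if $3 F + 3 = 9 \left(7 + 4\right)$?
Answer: $1024$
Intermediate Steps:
$F = 32$ ($F = -1 + \frac{9 \left(7 + 4\right)}{3} = -1 + \frac{9 \cdot 11}{3} = -1 + \frac{1}{3} \cdot 99 = -1 + 33 = 32$)
$F^{2} = 32^{2} = 1024$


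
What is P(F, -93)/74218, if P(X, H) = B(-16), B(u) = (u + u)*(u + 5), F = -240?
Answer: 176/37109 ≈ 0.0047428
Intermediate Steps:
B(u) = 2*u*(5 + u) (B(u) = (2*u)*(5 + u) = 2*u*(5 + u))
P(X, H) = 352 (P(X, H) = 2*(-16)*(5 - 16) = 2*(-16)*(-11) = 352)
P(F, -93)/74218 = 352/74218 = 352*(1/74218) = 176/37109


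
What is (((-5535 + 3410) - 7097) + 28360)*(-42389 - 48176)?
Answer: -1733232970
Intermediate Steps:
(((-5535 + 3410) - 7097) + 28360)*(-42389 - 48176) = ((-2125 - 7097) + 28360)*(-90565) = (-9222 + 28360)*(-90565) = 19138*(-90565) = -1733232970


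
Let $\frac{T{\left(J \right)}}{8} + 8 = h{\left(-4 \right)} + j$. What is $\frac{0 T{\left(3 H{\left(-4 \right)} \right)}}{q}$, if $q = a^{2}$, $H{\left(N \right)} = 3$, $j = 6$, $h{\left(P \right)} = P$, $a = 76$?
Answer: $0$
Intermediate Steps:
$q = 5776$ ($q = 76^{2} = 5776$)
$T{\left(J \right)} = -48$ ($T{\left(J \right)} = -64 + 8 \left(-4 + 6\right) = -64 + 8 \cdot 2 = -64 + 16 = -48$)
$\frac{0 T{\left(3 H{\left(-4 \right)} \right)}}{q} = \frac{0 \left(-48\right)}{5776} = 0 \cdot \frac{1}{5776} = 0$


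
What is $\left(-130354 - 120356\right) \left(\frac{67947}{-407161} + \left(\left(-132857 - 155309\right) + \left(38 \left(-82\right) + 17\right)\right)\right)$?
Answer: $\frac{29732154342794520}{407161} \approx 7.3023 \cdot 10^{10}$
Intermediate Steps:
$\left(-130354 - 120356\right) \left(\frac{67947}{-407161} + \left(\left(-132857 - 155309\right) + \left(38 \left(-82\right) + 17\right)\right)\right) = - 250710 \left(67947 \left(- \frac{1}{407161}\right) + \left(-288166 + \left(-3116 + 17\right)\right)\right) = - 250710 \left(- \frac{67947}{407161} - 291265\right) = \left(-250710\right) \left(- \frac{118591816612}{407161}\right) = \frac{29732154342794520}{407161}$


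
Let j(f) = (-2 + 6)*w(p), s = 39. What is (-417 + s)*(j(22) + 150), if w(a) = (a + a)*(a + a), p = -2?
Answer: -80892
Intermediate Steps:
w(a) = 4*a² (w(a) = (2*a)*(2*a) = 4*a²)
j(f) = 64 (j(f) = (-2 + 6)*(4*(-2)²) = 4*(4*4) = 4*16 = 64)
(-417 + s)*(j(22) + 150) = (-417 + 39)*(64 + 150) = -378*214 = -80892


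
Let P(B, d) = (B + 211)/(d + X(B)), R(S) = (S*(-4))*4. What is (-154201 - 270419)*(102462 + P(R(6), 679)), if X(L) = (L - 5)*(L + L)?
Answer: -873237364056540/20071 ≈ -4.3507e+10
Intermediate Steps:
X(L) = 2*L*(-5 + L) (X(L) = (-5 + L)*(2*L) = 2*L*(-5 + L))
R(S) = -16*S (R(S) = -4*S*4 = -16*S)
P(B, d) = (211 + B)/(d + 2*B*(-5 + B)) (P(B, d) = (B + 211)/(d + 2*B*(-5 + B)) = (211 + B)/(d + 2*B*(-5 + B)))
(-154201 - 270419)*(102462 + P(R(6), 679)) = (-154201 - 270419)*(102462 + (211 - 16*6)/(679 + 2*(-16*6)*(-5 - 16*6))) = -424620*(102462 + (211 - 96)/(679 + 2*(-96)*(-5 - 96))) = -424620*(102462 + 115/(679 + 2*(-96)*(-101))) = -424620*(102462 + 115/(679 + 19392)) = -424620*(102462 + 115/20071) = -424620*2056514917/20071 = -873237364056540/20071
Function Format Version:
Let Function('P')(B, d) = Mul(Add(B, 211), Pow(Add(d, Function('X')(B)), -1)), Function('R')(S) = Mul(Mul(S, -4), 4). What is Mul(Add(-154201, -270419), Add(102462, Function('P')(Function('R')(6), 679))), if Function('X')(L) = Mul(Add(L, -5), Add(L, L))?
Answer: Rational(-873237364056540, 20071) ≈ -4.3507e+10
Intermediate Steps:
Function('X')(L) = Mul(2, L, Add(-5, L)) (Function('X')(L) = Mul(Add(-5, L), Mul(2, L)) = Mul(2, L, Add(-5, L)))
Function('R')(S) = Mul(-16, S) (Function('R')(S) = Mul(Mul(-4, S), 4) = Mul(-16, S))
Function('P')(B, d) = Mul(Pow(Add(d, Mul(2, B, Add(-5, B))), -1), Add(211, B)) (Function('P')(B, d) = Mul(Add(B, 211), Pow(Add(d, Mul(2, B, Add(-5, B))), -1)) = Mul(Add(211, B), Pow(Add(d, Mul(2, B, Add(-5, B))), -1)) = Mul(Pow(Add(d, Mul(2, B, Add(-5, B))), -1), Add(211, B)))
Mul(Add(-154201, -270419), Add(102462, Function('P')(Function('R')(6), 679))) = Mul(Add(-154201, -270419), Add(102462, Mul(Pow(Add(679, Mul(2, Mul(-16, 6), Add(-5, Mul(-16, 6)))), -1), Add(211, Mul(-16, 6))))) = Mul(-424620, Add(102462, Mul(Pow(Add(679, Mul(2, -96, Add(-5, -96))), -1), Add(211, -96)))) = Mul(-424620, Add(102462, Mul(Pow(Add(679, Mul(2, -96, -101)), -1), 115))) = Mul(-424620, Add(102462, Mul(Pow(Add(679, 19392), -1), 115))) = Mul(-424620, Add(102462, Mul(Pow(20071, -1), 115))) = Mul(-424620, Add(102462, Mul(Rational(1, 20071), 115))) = Mul(-424620, Add(102462, Rational(115, 20071))) = Mul(-424620, Rational(2056514917, 20071)) = Rational(-873237364056540, 20071)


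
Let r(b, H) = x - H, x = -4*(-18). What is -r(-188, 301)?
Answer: 229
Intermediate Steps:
x = 72
r(b, H) = 72 - H
-r(-188, 301) = -(72 - 1*301) = -(72 - 301) = -1*(-229) = 229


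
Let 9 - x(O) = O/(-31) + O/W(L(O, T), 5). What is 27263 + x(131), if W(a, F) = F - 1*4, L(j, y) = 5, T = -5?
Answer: 841502/31 ≈ 27145.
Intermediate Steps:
W(a, F) = -4 + F (W(a, F) = F - 4 = -4 + F)
x(O) = 9 - 30*O/31 (x(O) = 9 - (O/(-31) + O/(-4 + 5)) = 9 - (O*(-1/31) + O/1) = 9 - (-O/31 + O*1) = 9 - (-O/31 + O) = 9 - 30*O/31)
27263 + x(131) = 27263 + (9 - 30/31*131) = 27263 + (9 - 3930/31) = 27263 - 3651/31 = 841502/31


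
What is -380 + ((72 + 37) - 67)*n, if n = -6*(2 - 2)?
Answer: -380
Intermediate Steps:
n = 0 (n = -6*0 = 0)
-380 + ((72 + 37) - 67)*n = -380 + ((72 + 37) - 67)*0 = -380 + (109 - 67)*0 = -380 + 42*0 = -380 + 0 = -380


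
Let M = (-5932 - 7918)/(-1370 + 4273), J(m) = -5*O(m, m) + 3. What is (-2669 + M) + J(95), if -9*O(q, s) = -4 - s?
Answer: -7912913/2903 ≈ -2725.8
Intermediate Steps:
O(q, s) = 4/9 + s/9 (O(q, s) = -(-4 - s)/9 = 4/9 + s/9)
J(m) = 7/9 - 5*m/9 (J(m) = -5*(4/9 + m/9) + 3 = (-20/9 - 5*m/9) + 3 = 7/9 - 5*m/9)
M = -13850/2903 ≈ -4.7709
(-2669 + M) + J(95) = (-2669 - 13850/2903) + (7/9 - 5/9*95) = -7761957/2903 + (7/9 - 475/9) = -7761957/2903 - 52 = -7912913/2903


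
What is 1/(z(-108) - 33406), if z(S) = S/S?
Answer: -1/33405 ≈ -2.9936e-5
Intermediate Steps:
z(S) = 1
1/(z(-108) - 33406) = 1/(1 - 33406) = 1/(-33405) = -1/33405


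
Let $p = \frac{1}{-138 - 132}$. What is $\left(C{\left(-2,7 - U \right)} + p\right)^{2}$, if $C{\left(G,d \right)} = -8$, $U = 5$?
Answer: $\frac{4669921}{72900} \approx 64.059$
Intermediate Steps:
$p = - \frac{1}{270}$ ($p = \frac{1}{-270} = - \frac{1}{270} \approx -0.0037037$)
$\left(C{\left(-2,7 - U \right)} + p\right)^{2} = \left(-8 - \frac{1}{270}\right)^{2} = \left(- \frac{2161}{270}\right)^{2} = \frac{4669921}{72900}$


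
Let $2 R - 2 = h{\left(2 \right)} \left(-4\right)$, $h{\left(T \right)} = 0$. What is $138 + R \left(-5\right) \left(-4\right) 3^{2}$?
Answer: $318$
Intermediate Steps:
$R = 1$ ($R = 1 + \frac{0 \left(-4\right)}{2} = 1 + \frac{1}{2} \cdot 0 = 1 + 0 = 1$)
$138 + R \left(-5\right) \left(-4\right) 3^{2} = 138 + 1 \left(-5\right) \left(-4\right) 3^{2} = 138 + 1 \cdot 20 \cdot 9 = 138 + 1 \cdot 180 = 138 + 180 = 318$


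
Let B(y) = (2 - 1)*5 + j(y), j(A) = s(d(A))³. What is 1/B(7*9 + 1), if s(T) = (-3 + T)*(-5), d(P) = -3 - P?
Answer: 1/42875005 ≈ 2.3324e-8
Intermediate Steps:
s(T) = 15 - 5*T
j(A) = (30 + 5*A)³ (j(A) = (15 - 5*(-3 - A))³ = (15 + (15 + 5*A))³ = (30 + 5*A)³)
B(y) = 5 + 125*(6 + y)³ (B(y) = (2 - 1)*5 + 125*(6 + y)³ = 1*5 + 125*(6 + y)³ = 5 + 125*(6 + y)³)
1/B(7*9 + 1) = 1/(5 + 125*(6 + (7*9 + 1))³) = 1/(5 + 125*(6 + (63 + 1))³) = 1/(5 + 125*(6 + 64)³) = 1/(5 + 125*70³) = 1/(5 + 125*343000) = 1/(5 + 42875000) = 1/42875005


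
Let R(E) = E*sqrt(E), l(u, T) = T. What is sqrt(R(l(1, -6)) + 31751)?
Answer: sqrt(31751 - 6*I*sqrt(6)) ≈ 178.19 - 0.0412*I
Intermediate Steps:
R(E) = E**(3/2)
sqrt(R(l(1, -6)) + 31751) = sqrt((-6)**(3/2) + 31751) = sqrt(-6*I*sqrt(6) + 31751) = sqrt(31751 - 6*I*sqrt(6))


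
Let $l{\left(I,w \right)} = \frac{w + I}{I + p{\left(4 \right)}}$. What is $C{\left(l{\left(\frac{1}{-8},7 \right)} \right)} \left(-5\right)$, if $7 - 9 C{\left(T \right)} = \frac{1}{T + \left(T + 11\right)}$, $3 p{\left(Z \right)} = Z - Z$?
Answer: $- \frac{3470}{891} \approx -3.8945$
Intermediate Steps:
$p{\left(Z \right)} = 0$ ($p{\left(Z \right)} = \frac{Z - Z}{3} = \frac{1}{3} \cdot 0 = 0$)
$l{\left(I,w \right)} = \frac{I + w}{I}$ ($l{\left(I,w \right)} = \frac{w + I}{I + 0} = \frac{I + w}{I}$)
$C{\left(T \right)} = \frac{7}{9} - \frac{1}{9 \left(11 + 2 T\right)}$ ($C{\left(T \right)} = \frac{7}{9} - \frac{1}{9 \left(T + \left(T + 11\right)\right)} = \frac{7}{9} - \frac{1}{9 \left(T + \left(11 + T\right)\right)} = \frac{7}{9} - \frac{1}{9 \left(11 + 2 T\right)}$)
$C{\left(l{\left(\frac{1}{-8},7 \right)} \right)} \left(-5\right) = \frac{2 \left(38 + 7 \frac{\frac{1}{-8} + 7}{\frac{1}{-8}}\right)}{9 \left(11 + 2 \frac{\frac{1}{-8} + 7}{\frac{1}{-8}}\right)} \left(-5\right) = \frac{2 \left(38 + 7 \frac{- \frac{1}{8} + 7}{- \frac{1}{8}}\right)}{9 \left(11 + 2 \frac{- \frac{1}{8} + 7}{- \frac{1}{8}}\right)} \left(-5\right) = \frac{2 \left(38 + 7 \left(\left(-8\right) \frac{55}{8}\right)\right)}{9 \left(11 + 2 \left(\left(-8\right) \frac{55}{8}\right)\right)} \left(-5\right) = \frac{2 \left(38 + 7 \left(-55\right)\right)}{9 \left(11 + 2 \left(-55\right)\right)} \left(-5\right) = \frac{2 \left(38 - 385\right)}{9 \left(11 - 110\right)} \left(-5\right) = \frac{2}{9} \frac{1}{-99} \left(-347\right) \left(-5\right) = \frac{2}{9} \left(- \frac{1}{99}\right) \left(-347\right) \left(-5\right) = \frac{694}{891} \left(-5\right) = - \frac{3470}{891}$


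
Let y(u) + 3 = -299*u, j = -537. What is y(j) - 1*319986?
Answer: -159426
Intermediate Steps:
y(u) = -3 - 299*u
y(j) - 1*319986 = (-3 - 299*(-537)) - 1*319986 = (-3 + 160563) - 319986 = 160560 - 319986 = -159426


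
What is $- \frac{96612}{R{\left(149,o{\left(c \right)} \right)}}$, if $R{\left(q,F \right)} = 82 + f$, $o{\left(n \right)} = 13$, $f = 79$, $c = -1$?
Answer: $- \frac{96612}{161} \approx -600.07$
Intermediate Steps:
$R{\left(q,F \right)} = 161$ ($R{\left(q,F \right)} = 82 + 79 = 161$)
$- \frac{96612}{R{\left(149,o{\left(c \right)} \right)}} = - \frac{96612}{161}$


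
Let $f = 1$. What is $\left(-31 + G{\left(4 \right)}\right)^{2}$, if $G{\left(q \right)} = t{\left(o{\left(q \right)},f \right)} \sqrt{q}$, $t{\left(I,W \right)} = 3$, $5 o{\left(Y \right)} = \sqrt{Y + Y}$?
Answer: $625$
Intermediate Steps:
$o{\left(Y \right)} = \frac{\sqrt{2} \sqrt{Y}}{5}$ ($o{\left(Y \right)} = \frac{\sqrt{Y + Y}}{5} = \frac{\sqrt{2 Y}}{5} = \frac{\sqrt{2} \sqrt{Y}}{5}$)
$G{\left(q \right)} = 3 \sqrt{q}$
$\left(-31 + G{\left(4 \right)}\right)^{2} = \left(-31 + 3 \sqrt{4}\right)^{2} = \left(-31 + 3 \cdot 2\right)^{2} = \left(-31 + 6\right)^{2} = \left(-25\right)^{2} = 625$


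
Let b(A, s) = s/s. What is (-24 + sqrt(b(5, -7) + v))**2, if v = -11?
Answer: (24 - I*sqrt(10))**2 ≈ 566.0 - 151.79*I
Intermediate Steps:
b(A, s) = 1
(-24 + sqrt(b(5, -7) + v))**2 = (-24 + sqrt(1 - 11))**2 = (-24 + sqrt(-10))**2 = (-24 + I*sqrt(10))**2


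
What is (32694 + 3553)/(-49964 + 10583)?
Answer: -36247/39381 ≈ -0.92042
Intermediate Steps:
(32694 + 3553)/(-49964 + 10583) = 36247/(-39381) = 36247*(-1/39381) = -36247/39381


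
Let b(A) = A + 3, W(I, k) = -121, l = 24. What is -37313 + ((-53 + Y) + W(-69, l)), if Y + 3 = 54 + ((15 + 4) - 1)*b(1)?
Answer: -37364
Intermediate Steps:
b(A) = 3 + A
Y = 123 (Y = -3 + (54 + ((15 + 4) - 1)*(3 + 1)) = -3 + (54 + (19 - 1)*4) = -3 + (54 + 18*4) = -3 + (54 + 72) = -3 + 126 = 123)
-37313 + ((-53 + Y) + W(-69, l)) = -37313 + ((-53 + 123) - 121) = -37313 + (70 - 121) = -37313 - 51 = -37364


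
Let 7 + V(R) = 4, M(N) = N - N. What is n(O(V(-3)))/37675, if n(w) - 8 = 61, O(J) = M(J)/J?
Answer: 69/37675 ≈ 0.0018315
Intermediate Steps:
M(N) = 0
V(R) = -3 (V(R) = -7 + 4 = -3)
O(J) = 0 (O(J) = 0/J = 0)
n(w) = 69 (n(w) = 8 + 61 = 69)
n(O(V(-3)))/37675 = 69/37675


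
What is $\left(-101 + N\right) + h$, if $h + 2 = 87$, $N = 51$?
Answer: $35$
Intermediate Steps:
$h = 85$ ($h = -2 + 87 = 85$)
$\left(-101 + N\right) + h = \left(-101 + 51\right) + 85 = -50 + 85 = 35$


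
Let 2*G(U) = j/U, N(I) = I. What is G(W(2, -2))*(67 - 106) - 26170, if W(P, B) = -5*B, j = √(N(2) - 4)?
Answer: -26170 - 39*I*√2/20 ≈ -26170.0 - 2.7577*I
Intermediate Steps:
j = I*√2 (j = √(2 - 4) = √(-2) = I*√2 ≈ 1.4142*I)
G(U) = I*√2/(2*U) (G(U) = ((I*√2)/U)/2 = (I*√2/U)/2 = I*√2/(2*U))
G(W(2, -2))*(67 - 106) - 26170 = (I*√2/(2*((-5*(-2)))))*(67 - 106) - 26170 = ((½)*I*√2/10)*(-39) - 26170 = ((½)*I*√2*(⅒))*(-39) - 26170 = (I*√2/20)*(-39) - 26170 = -39*I*√2/20 - 26170 = -26170 - 39*I*√2/20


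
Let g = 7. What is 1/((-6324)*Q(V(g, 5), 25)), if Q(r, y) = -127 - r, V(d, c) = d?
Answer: 1/847416 ≈ 1.1801e-6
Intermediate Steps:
1/((-6324)*Q(V(g, 5), 25)) = 1/((-6324)*(-127 - 1*7)) = -1/(6324*(-127 - 7)) = -1/6324/(-134) = -1/6324*(-1/134) = 1/847416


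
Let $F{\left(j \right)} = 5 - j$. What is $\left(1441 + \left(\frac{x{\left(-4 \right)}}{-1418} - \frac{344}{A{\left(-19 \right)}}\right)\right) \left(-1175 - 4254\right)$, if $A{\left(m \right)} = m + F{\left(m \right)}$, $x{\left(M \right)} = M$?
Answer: $- \frac{26409147911}{3545} \approx -7.4497 \cdot 10^{6}$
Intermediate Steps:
$A{\left(m \right)} = 5$ ($A{\left(m \right)} = m - \left(-5 + m\right) = 5$)
$\left(1441 + \left(\frac{x{\left(-4 \right)}}{-1418} - \frac{344}{A{\left(-19 \right)}}\right)\right) \left(-1175 - 4254\right) = \left(1441 - \left(- \frac{2}{709} + \frac{344}{5}\right)\right) \left(-1175 - 4254\right) = \left(1441 - \frac{243886}{3545}\right) \left(-5429\right) = \frac{4864459}{3545} \left(-5429\right) = - \frac{26409147911}{3545}$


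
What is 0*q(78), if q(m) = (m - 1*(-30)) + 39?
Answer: 0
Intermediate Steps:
q(m) = 69 + m (q(m) = (m + 30) + 39 = (30 + m) + 39 = 69 + m)
0*q(78) = 0*(69 + 78) = 0*147 = 0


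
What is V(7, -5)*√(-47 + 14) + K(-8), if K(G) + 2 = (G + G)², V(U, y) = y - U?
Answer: 254 - 12*I*√33 ≈ 254.0 - 68.935*I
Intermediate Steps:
K(G) = -2 + 4*G² (K(G) = -2 + (G + G)² = -2 + (2*G)² = -2 + 4*G²)
V(7, -5)*√(-47 + 14) + K(-8) = (-5 - 1*7)*√(-47 + 14) + (-2 + 4*(-8)²) = (-5 - 7)*√(-33) + (-2 + 4*64) = -12*I*√33 + (-2 + 256) = -12*I*√33 + 254 = 254 - 12*I*√33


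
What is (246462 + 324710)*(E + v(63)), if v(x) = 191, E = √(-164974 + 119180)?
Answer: 109093852 + 571172*I*√45794 ≈ 1.0909e+8 + 1.2223e+8*I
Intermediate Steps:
E = I*√45794 (E = √(-45794) = I*√45794 ≈ 214.0*I)
(246462 + 324710)*(E + v(63)) = (246462 + 324710)*(I*√45794 + 191) = 571172*(191 + I*√45794) = 109093852 + 571172*I*√45794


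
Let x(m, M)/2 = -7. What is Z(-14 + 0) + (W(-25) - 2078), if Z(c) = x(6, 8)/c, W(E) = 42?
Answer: -2035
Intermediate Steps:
x(m, M) = -14 (x(m, M) = 2*(-7) = -14)
Z(c) = -14/c
Z(-14 + 0) + (W(-25) - 2078) = -14/(-14 + 0) + (42 - 2078) = -14/(-14) - 2036 = -14*(-1/14) - 2036 = 1 - 2036 = -2035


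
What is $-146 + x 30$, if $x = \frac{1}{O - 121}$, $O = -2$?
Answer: $- \frac{5996}{41} \approx -146.24$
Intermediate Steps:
$x = - \frac{1}{123}$ ($x = \frac{1}{-2 - 121} = \frac{1}{-123} = - \frac{1}{123} \approx -0.0081301$)
$-146 + x 30 = -146 - \frac{10}{41} = - \frac{5996}{41}$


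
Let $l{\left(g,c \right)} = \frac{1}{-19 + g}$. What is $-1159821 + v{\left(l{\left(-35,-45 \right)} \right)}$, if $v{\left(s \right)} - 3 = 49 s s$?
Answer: $- \frac{3382029239}{2916} \approx -1.1598 \cdot 10^{6}$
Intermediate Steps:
$v{\left(s \right)} = 3 + 49 s^{2}$ ($v{\left(s \right)} = 3 + 49 s s = 3 + 49 s^{2}$)
$-1159821 + v{\left(l{\left(-35,-45 \right)} \right)} = -1159821 + \left(3 + 49 \left(\frac{1}{-19 - 35}\right)^{2}\right) = -1159821 + \left(3 + 49 \left(\frac{1}{-54}\right)^{2}\right) = -1159821 + \left(3 + 49 \left(- \frac{1}{54}\right)^{2}\right) = -1159821 + \left(3 + 49 \cdot \frac{1}{2916}\right) = -1159821 + \left(3 + \frac{49}{2916}\right) = -1159821 + \frac{8797}{2916} = - \frac{3382029239}{2916}$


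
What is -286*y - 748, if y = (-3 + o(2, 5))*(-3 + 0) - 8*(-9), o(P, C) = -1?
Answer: -24772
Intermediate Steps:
y = 84 (y = (-3 - 1)*(-3 + 0) - 8*(-9) = -4*(-3) + 72 = 12 + 72 = 84)
-286*y - 748 = -286*84 - 748 = -24024 - 748 = -24772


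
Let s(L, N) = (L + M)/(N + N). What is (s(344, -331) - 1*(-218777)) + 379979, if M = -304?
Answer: 198188216/331 ≈ 5.9876e+5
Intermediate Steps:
s(L, N) = (-304 + L)/(2*N) (s(L, N) = (L - 304)/(N + N) = (-304 + L)/((2*N)) = (-304 + L)*(1/(2*N)) = (-304 + L)/(2*N))
(s(344, -331) - 1*(-218777)) + 379979 = ((½)*(-304 + 344)/(-331) - 1*(-218777)) + 379979 = ((½)*(-1/331)*40 + 218777) + 379979 = (-20/331 + 218777) + 379979 = 72415167/331 + 379979 = 198188216/331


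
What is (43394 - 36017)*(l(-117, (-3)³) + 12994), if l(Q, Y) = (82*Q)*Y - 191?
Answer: 2005371057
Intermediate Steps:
l(Q, Y) = -191 + 82*Q*Y (l(Q, Y) = 82*Q*Y - 191 = -191 + 82*Q*Y)
(43394 - 36017)*(l(-117, (-3)³) + 12994) = (43394 - 36017)*((-191 + 82*(-117)*(-3)³) + 12994) = 7377*((-191 + 82*(-117)*(-27)) + 12994) = 7377*((-191 + 259038) + 12994) = 7377*(258847 + 12994) = 7377*271841 = 2005371057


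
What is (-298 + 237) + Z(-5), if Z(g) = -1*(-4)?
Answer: -57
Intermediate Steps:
Z(g) = 4
(-298 + 237) + Z(-5) = (-298 + 237) + 4 = -61 + 4 = -57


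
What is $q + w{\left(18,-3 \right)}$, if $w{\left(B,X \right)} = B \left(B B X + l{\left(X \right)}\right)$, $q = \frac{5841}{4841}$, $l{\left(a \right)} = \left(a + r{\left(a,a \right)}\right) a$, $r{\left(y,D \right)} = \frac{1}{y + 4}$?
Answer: $- \frac{84169467}{4841} \approx -17387.0$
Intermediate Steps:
$r{\left(y,D \right)} = \frac{1}{4 + y}$
$l{\left(a \right)} = a \left(a + \frac{1}{4 + a}\right)$ ($l{\left(a \right)} = \left(a + \frac{1}{4 + a}\right) a = a \left(a + \frac{1}{4 + a}\right)$)
$q = \frac{5841}{4841}$ ($q = 5841 \cdot \frac{1}{4841} = \frac{5841}{4841} \approx 1.2066$)
$w{\left(B,X \right)} = B \left(X B^{2} + \frac{X \left(1 + X \left(4 + X\right)\right)}{4 + X}\right)$ ($w{\left(B,X \right)} = B \left(B B X + \frac{X \left(1 + X \left(4 + X\right)\right)}{4 + X}\right) = B \left(B^{2} X + \frac{X \left(1 + X \left(4 + X\right)\right)}{4 + X}\right) = B \left(X B^{2} + \frac{X \left(1 + X \left(4 + X\right)\right)}{4 + X}\right)$)
$q + w{\left(18,-3 \right)} = \frac{5841}{4841} + 18 \left(-3\right) \frac{1}{4 - 3} \left(1 - 3 \left(4 - 3\right) + 18^{2} \left(4 - 3\right)\right) = \frac{5841}{4841} + 18 \left(-3\right) 1^{-1} \left(1 - 3 + 324 \cdot 1\right) = \frac{5841}{4841} + 18 \left(-3\right) 1 \left(1 - 3 + 324\right) = \frac{5841}{4841} + 18 \left(-3\right) 1 \cdot 322 = \frac{5841}{4841} - 17388 = - \frac{84169467}{4841}$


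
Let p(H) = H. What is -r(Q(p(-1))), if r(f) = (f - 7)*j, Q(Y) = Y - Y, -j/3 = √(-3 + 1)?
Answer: -21*I*√2 ≈ -29.698*I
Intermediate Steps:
j = -3*I*√2 (j = -3*√(-3 + 1) = -3*I*√2 ≈ -4.2426*I)
Q(Y) = 0
r(f) = -3*I*√2*(-7 + f) (r(f) = (f - 7)*(-3*I*√2) = (-7 + f)*(-3*I*√2) = -3*I*√2*(-7 + f))
-r(Q(p(-1))) = -3*I*√2*(7 - 1*0) = -3*I*√2*(7 + 0) = -3*I*√2*7 = -21*I*√2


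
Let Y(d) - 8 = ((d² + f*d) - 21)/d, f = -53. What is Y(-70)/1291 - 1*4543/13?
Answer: -58665041/167830 ≈ -349.55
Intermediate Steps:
Y(d) = 8 + (-21 + d² - 53*d)/d (Y(d) = 8 + ((d² - 53*d) - 21)/d = 8 + (-21 + d² - 53*d)/d)
Y(-70)/1291 - 1*4543/13 = (-45 - 70 - 21/(-70))/1291 - 1*4543/13 = (-45 - 70 - 21*(-1/70))*(1/1291) - 4543*1/13 = (-45 - 70 + 3/10)*(1/1291) - 4543/13 = -1147/10*1/1291 - 4543/13 = -1147/12910 - 4543/13 = -58665041/167830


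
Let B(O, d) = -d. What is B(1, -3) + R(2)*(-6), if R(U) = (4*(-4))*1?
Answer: 99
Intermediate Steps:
R(U) = -16 (R(U) = -16*1 = -16)
B(1, -3) + R(2)*(-6) = -1*(-3) - 16*(-6) = 3 + 96 = 99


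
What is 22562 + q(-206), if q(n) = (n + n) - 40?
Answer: 22110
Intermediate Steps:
q(n) = -40 + 2*n (q(n) = 2*n - 40 = -40 + 2*n)
22562 + q(-206) = 22562 + (-40 + 2*(-206)) = 22562 + (-40 - 412) = 22562 - 452 = 22110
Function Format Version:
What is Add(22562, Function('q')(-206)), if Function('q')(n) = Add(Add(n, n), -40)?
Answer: 22110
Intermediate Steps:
Function('q')(n) = Add(-40, Mul(2, n)) (Function('q')(n) = Add(Mul(2, n), -40) = Add(-40, Mul(2, n)))
Add(22562, Function('q')(-206)) = Add(22562, Add(-40, Mul(2, -206))) = Add(22562, Add(-40, -412)) = Add(22562, -452) = 22110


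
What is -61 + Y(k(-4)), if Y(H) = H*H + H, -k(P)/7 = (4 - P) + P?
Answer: 695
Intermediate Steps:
k(P) = -28 (k(P) = -7*((4 - P) + P) = -7*4 = -28)
Y(H) = H + H² (Y(H) = H² + H = H + H²)
-61 + Y(k(-4)) = -61 - 28*(1 - 28) = -61 - 28*(-27) = -61 + 756 = 695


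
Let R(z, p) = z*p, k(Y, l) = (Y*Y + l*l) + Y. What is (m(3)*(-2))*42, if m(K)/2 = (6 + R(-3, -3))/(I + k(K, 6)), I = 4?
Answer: -630/13 ≈ -48.462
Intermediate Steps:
k(Y, l) = Y + Y**2 + l**2 (k(Y, l) = (Y**2 + l**2) + Y = Y + Y**2 + l**2)
R(z, p) = p*z
m(K) = 30/(40 + K + K**2) (m(K) = 2*((6 - 3*(-3))/(4 + (K + K**2 + 6**2))) = 2*((6 + 9)/(4 + (K + K**2 + 36))) = 2*(15/(4 + (36 + K + K**2))) = 2*(15/(40 + K + K**2)) = 30/(40 + K + K**2))
(m(3)*(-2))*42 = ((30/(40 + 3 + 3**2))*(-2))*42 = ((30/(40 + 3 + 9))*(-2))*42 = ((30/52)*(-2))*42 = ((30*(1/52))*(-2))*42 = ((15/26)*(-2))*42 = -15/13*42 = -630/13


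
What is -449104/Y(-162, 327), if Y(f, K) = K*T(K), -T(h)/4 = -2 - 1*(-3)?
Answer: 112276/327 ≈ 343.35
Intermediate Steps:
T(h) = -4 (T(h) = -4*(-2 - 1*(-3)) = -4*(-2 + 3) = -4*1 = -4)
Y(f, K) = -4*K (Y(f, K) = K*(-4) = -4*K)
-449104/Y(-162, 327) = -449104/((-4*327)) = -449104/(-1308) = -449104*(-1/1308) = 112276/327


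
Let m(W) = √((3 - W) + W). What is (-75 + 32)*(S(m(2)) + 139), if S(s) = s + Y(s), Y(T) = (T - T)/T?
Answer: -5977 - 43*√3 ≈ -6051.5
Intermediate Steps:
m(W) = √3
Y(T) = 0 (Y(T) = 0/T = 0)
S(s) = s (S(s) = s + 0 = s)
(-75 + 32)*(S(m(2)) + 139) = (-75 + 32)*(√3 + 139) = -43*(139 + √3) = -5977 - 43*√3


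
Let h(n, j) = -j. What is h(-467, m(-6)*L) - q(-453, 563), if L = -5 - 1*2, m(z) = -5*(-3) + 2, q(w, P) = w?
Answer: 572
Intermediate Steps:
m(z) = 17 (m(z) = 15 + 2 = 17)
L = -7 (L = -5 - 2 = -7)
h(-467, m(-6)*L) - q(-453, 563) = -17*(-7) - 1*(-453) = -1*(-119) + 453 = 119 + 453 = 572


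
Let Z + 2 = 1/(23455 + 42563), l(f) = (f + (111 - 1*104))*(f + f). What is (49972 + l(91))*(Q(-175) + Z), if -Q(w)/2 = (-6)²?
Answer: -165632262224/33009 ≈ -5.0178e+6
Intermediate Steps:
l(f) = 2*f*(7 + f) (l(f) = (f + (111 - 104))*(2*f) = (f + 7)*(2*f) = (7 + f)*(2*f) = 2*f*(7 + f))
Z = -132035/66018 (Z = -2 + 1/(23455 + 42563) = -2 + 1/66018 = -132035/66018 ≈ -2.0000)
Q(w) = -72 (Q(w) = -2*(-6)² = -2*36 = -72)
(49972 + l(91))*(Q(-175) + Z) = (49972 + 2*91*(7 + 91))*(-72 - 132035/66018) = (49972 + 2*91*98)*(-4885331/66018) = (49972 + 17836)*(-4885331/66018) = 67808*(-4885331/66018) = -165632262224/33009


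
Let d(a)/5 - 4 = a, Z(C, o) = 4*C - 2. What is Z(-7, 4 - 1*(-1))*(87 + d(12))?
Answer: -5010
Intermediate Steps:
Z(C, o) = -2 + 4*C
d(a) = 20 + 5*a
Z(-7, 4 - 1*(-1))*(87 + d(12)) = (-2 + 4*(-7))*(87 + (20 + 5*12)) = (-2 - 28)*(87 + (20 + 60)) = -30*(87 + 80) = -30*167 = -5010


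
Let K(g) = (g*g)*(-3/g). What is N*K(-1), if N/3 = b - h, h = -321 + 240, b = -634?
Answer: -4977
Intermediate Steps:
K(g) = -3*g (K(g) = g²*(-3/g) = -3*g)
h = -81
N = -1659 (N = 3*(-634 - 1*(-81)) = 3*(-634 + 81) = 3*(-553) = -1659)
N*K(-1) = -(-4977)*(-1) = -1659*3 = -4977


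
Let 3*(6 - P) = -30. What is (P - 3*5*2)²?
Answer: 196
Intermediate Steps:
P = 16 (P = 6 - ⅓*(-30) = 6 + 10 = 16)
(P - 3*5*2)² = (16 - 3*5*2)² = (16 - 15*2)² = (16 - 30)² = (-14)² = 196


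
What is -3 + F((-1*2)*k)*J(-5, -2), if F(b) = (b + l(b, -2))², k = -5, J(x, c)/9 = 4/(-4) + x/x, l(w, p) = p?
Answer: -3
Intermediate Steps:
J(x, c) = 0 (J(x, c) = 9*(4/(-4) + x/x) = 9*(4*(-¼) + 1) = 9*(-1 + 1) = 9*0 = 0)
F(b) = (-2 + b)² (F(b) = (b - 2)² = (-2 + b)²)
-3 + F((-1*2)*k)*J(-5, -2) = -3 + (-2 - 1*2*(-5))²*0 = -3 + (-2 - 2*(-5))²*0 = -3 + (-2 + 10)²*0 = -3 + 8²*0 = -3 + 64*0 = -3 + 0 = -3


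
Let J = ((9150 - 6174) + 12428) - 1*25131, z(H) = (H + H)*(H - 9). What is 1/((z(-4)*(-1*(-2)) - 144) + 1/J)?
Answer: 9727/622527 ≈ 0.015625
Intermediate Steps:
z(H) = 2*H*(-9 + H) (z(H) = (2*H)*(-9 + H) = 2*H*(-9 + H))
J = -9727 (J = (2976 + 12428) - 25131 = 15404 - 25131 = -9727)
1/((z(-4)*(-1*(-2)) - 144) + 1/J) = 1/(((2*(-4)*(-9 - 4))*(-1*(-2)) - 144) + 1/(-9727)) = 1/(((2*(-4)*(-13))*2 - 144) - 1/9727) = 1/((104*2 - 144) - 1/9727) = 1/((208 - 144) - 1/9727) = 1/(64 - 1/9727) = 1/(622527/9727) = 9727/622527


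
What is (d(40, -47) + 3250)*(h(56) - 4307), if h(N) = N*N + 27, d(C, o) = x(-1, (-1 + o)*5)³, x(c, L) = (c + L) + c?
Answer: 16209608272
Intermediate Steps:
x(c, L) = L + 2*c (x(c, L) = (L + c) + c = L + 2*c)
d(C, o) = (-7 + 5*o)³ (d(C, o) = ((-1 + o)*5 + 2*(-1))³ = ((-5 + 5*o) - 2)³ = (-7 + 5*o)³)
h(N) = 27 + N² (h(N) = N² + 27 = 27 + N²)
(d(40, -47) + 3250)*(h(56) - 4307) = ((-7 + 5*(-47))³ + 3250)*((27 + 56²) - 4307) = ((-7 - 235)³ + 3250)*((27 + 3136) - 4307) = ((-242)³ + 3250)*(3163 - 4307) = (-14172488 + 3250)*(-1144) = -14169238*(-1144) = 16209608272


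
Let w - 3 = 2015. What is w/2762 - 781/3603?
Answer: 2556866/4975743 ≈ 0.51387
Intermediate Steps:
w = 2018 (w = 3 + 2015 = 2018)
w/2762 - 781/3603 = 2018/2762 - 781/3603 = 2018*(1/2762) - 781*1/3603 = 1009/1381 - 781/3603 = 2556866/4975743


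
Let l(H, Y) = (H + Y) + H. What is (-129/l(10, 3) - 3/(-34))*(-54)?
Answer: 116559/391 ≈ 298.10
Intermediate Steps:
l(H, Y) = Y + 2*H
(-129/l(10, 3) - 3/(-34))*(-54) = (-129/(3 + 2*10) - 3/(-34))*(-54) = (-129/(3 + 20) - 3*(-1/34))*(-54) = (-129/23 + 3/34)*(-54) = -4317/782*(-54) = 116559/391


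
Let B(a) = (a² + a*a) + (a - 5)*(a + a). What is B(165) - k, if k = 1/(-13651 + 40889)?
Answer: 2921275499/27238 ≈ 1.0725e+5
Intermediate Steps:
B(a) = 2*a² + 2*a*(-5 + a) (B(a) = (a² + a²) + (-5 + a)*(2*a) = 2*a² + 2*a*(-5 + a))
k = 1/27238 ≈ 3.6713e-5
B(165) - k = 2*165*(-5 + 2*165) - 1*1/27238 = 2*165*(-5 + 330) - 1/27238 = 2*165*325 - 1/27238 = 107250 - 1/27238 = 2921275499/27238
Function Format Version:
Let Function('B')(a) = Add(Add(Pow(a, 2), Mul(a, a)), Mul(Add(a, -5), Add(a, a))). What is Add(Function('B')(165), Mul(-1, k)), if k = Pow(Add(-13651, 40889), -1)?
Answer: Rational(2921275499, 27238) ≈ 1.0725e+5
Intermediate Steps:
Function('B')(a) = Add(Mul(2, Pow(a, 2)), Mul(2, a, Add(-5, a))) (Function('B')(a) = Add(Add(Pow(a, 2), Pow(a, 2)), Mul(Add(-5, a), Mul(2, a))) = Add(Mul(2, Pow(a, 2)), Mul(2, a, Add(-5, a))))
k = Rational(1, 27238) (k = Pow(27238, -1) = Rational(1, 27238) ≈ 3.6713e-5)
Add(Function('B')(165), Mul(-1, k)) = Add(Mul(2, 165, Add(-5, Mul(2, 165))), Mul(-1, Rational(1, 27238))) = Add(Mul(2, 165, Add(-5, 330)), Rational(-1, 27238)) = Add(Mul(2, 165, 325), Rational(-1, 27238)) = Add(107250, Rational(-1, 27238)) = Rational(2921275499, 27238)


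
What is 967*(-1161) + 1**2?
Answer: -1122686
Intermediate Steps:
967*(-1161) + 1**2 = -1122687 + 1 = -1122686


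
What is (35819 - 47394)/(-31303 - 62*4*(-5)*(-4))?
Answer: 11575/36263 ≈ 0.31920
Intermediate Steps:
(35819 - 47394)/(-31303 - 62*4*(-5)*(-4)) = -11575/(-31303 - (-1240)*(-4)) = -11575/(-31303 - 62*80) = -11575/(-31303 - 4960) = -11575/(-36263) = -11575*(-1/36263) = 11575/36263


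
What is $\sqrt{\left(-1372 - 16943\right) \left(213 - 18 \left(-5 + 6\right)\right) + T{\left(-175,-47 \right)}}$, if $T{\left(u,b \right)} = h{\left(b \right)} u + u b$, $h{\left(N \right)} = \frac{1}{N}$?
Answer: $\frac{5 i \sqrt{314844023}}{47} \approx 1887.6 i$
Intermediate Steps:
$T{\left(u,b \right)} = b u + \frac{u}{b}$ ($T{\left(u,b \right)} = \frac{u}{b} + u b = \frac{u}{b} + b u = b u + \frac{u}{b}$)
$\sqrt{\left(-1372 - 16943\right) \left(213 - 18 \left(-5 + 6\right)\right) + T{\left(-175,-47 \right)}} = \sqrt{\left(-1372 - 16943\right) \left(213 - 18 \left(-5 + 6\right)\right) - \left(-8225 + \frac{175}{-47}\right)} = \sqrt{- 18315 \left(213 - 18\right) + \left(8225 - - \frac{175}{47}\right)} = \sqrt{- 18315 \left(213 - 18\right) + \left(8225 + \frac{175}{47}\right)} = \sqrt{\left(-18315\right) 195 + \frac{386750}{47}} = \sqrt{-3571425 + \frac{386750}{47}} = \sqrt{- \frac{167470225}{47}} = \frac{5 i \sqrt{314844023}}{47}$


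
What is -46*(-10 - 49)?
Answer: 2714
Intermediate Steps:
-46*(-10 - 49) = -46*(-59) = 2714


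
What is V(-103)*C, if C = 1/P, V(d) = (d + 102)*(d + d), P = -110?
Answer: -103/55 ≈ -1.8727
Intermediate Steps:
V(d) = 2*d*(102 + d) (V(d) = (102 + d)*(2*d) = 2*d*(102 + d))
C = -1/110 (C = 1/(-110) = -1/110 ≈ -0.0090909)
V(-103)*C = (2*(-103)*(102 - 103))*(-1/110) = (2*(-103)*(-1))*(-1/110) = 206*(-1/110) = -103/55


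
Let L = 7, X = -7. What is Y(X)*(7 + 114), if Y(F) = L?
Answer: 847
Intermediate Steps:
Y(F) = 7
Y(X)*(7 + 114) = 7*(7 + 114) = 7*121 = 847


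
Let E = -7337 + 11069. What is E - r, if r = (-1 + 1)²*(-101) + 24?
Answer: 3708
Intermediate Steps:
r = 24 (r = 0²*(-101) + 24 = 0*(-101) + 24 = 0 + 24 = 24)
E = 3732
E - r = 3732 - 1*24 = 3732 - 24 = 3708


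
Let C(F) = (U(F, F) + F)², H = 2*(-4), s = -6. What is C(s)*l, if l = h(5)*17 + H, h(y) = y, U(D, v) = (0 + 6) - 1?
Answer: 77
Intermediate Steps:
U(D, v) = 5 (U(D, v) = 6 - 1 = 5)
H = -8
C(F) = (5 + F)²
l = 77 (l = 5*17 - 8 = 85 - 8 = 77)
C(s)*l = (5 - 6)²*77 = (-1)²*77 = 1*77 = 77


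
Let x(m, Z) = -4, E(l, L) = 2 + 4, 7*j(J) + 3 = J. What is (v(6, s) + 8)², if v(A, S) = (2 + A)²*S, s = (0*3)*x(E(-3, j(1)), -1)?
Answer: 64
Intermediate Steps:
j(J) = -3/7 + J/7
E(l, L) = 6
s = 0 (s = (0*3)*(-4) = 0*(-4) = 0)
v(A, S) = S*(2 + A)²
(v(6, s) + 8)² = (0*(2 + 6)² + 8)² = (0*8² + 8)² = (0*64 + 8)² = (0 + 8)² = 8² = 64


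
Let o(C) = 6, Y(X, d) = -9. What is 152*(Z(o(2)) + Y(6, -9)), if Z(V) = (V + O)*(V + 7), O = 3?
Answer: 16416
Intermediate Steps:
Z(V) = (3 + V)*(7 + V) (Z(V) = (V + 3)*(V + 7) = (3 + V)*(7 + V))
152*(Z(o(2)) + Y(6, -9)) = 152*((21 + 6**2 + 10*6) - 9) = 152*((21 + 36 + 60) - 9) = 152*(117 - 9) = 152*108 = 16416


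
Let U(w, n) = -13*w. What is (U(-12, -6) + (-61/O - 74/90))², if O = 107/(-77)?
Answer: 918810434116/23184225 ≈ 39631.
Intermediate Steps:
O = -107/77 (O = 107*(-1/77) = -107/77 ≈ -1.3896)
(U(-12, -6) + (-61/O - 74/90))² = (-13*(-12) + (-61/(-107/77) - 74/90))² = (156 + (-61*(-77/107) - 74*1/90))² = (156 + (4697/107 - 37/45))² = (156 + 207406/4815)² = (958546/4815)² = 918810434116/23184225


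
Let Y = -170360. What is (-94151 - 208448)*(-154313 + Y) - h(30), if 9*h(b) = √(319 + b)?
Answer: 98245725127 - √349/9 ≈ 9.8246e+10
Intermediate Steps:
h(b) = √(319 + b)/9
(-94151 - 208448)*(-154313 + Y) - h(30) = (-94151 - 208448)*(-154313 - 170360) - √(319 + 30)/9 = -302599*(-324673) - √349/9 = 98245725127 - √349/9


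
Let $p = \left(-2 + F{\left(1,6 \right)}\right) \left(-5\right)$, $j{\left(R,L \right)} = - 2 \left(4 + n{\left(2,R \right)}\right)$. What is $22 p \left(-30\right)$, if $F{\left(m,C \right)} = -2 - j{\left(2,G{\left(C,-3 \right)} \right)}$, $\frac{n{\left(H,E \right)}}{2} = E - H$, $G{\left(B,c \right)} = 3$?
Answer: $13200$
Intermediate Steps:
$n{\left(H,E \right)} = - 2 H + 2 E$ ($n{\left(H,E \right)} = 2 \left(E - H\right) = - 2 H + 2 E$)
$j{\left(R,L \right)} = - 4 R$ ($j{\left(R,L \right)} = - 2 \left(4 + \left(\left(-2\right) 2 + 2 R\right)\right) = - 2 \left(4 + \left(-4 + 2 R\right)\right) = - 2 \cdot 2 R = - 4 R$)
$F{\left(m,C \right)} = 6$ ($F{\left(m,C \right)} = -2 - \left(-4\right) 2 = -2 - -8 = -2 + 8 = 6$)
$p = -20$ ($p = \left(-2 + 6\right) \left(-5\right) = 4 \left(-5\right) = -20$)
$22 p \left(-30\right) = 22 \left(-20\right) \left(-30\right) = \left(-440\right) \left(-30\right) = 13200$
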